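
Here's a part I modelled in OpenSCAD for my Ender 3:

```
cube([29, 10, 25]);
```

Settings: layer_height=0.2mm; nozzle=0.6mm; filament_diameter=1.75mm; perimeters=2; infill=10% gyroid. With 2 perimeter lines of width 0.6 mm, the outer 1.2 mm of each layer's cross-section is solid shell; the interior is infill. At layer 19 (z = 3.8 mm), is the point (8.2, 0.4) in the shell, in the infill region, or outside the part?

At z = 3.8 mm: the cube is present — its section is the full 29×10 rectangle. Overall, the cross-section is a single solid region. The nearest boundary edge runs (0.00, 0.00)→(29.00, 0.00); distance from the point to it = 0.40 mm. The point is inside the cross-section, 0.40 mm from the nearest boundary — within the 1.2 mm shell band (2 × 0.6).

shell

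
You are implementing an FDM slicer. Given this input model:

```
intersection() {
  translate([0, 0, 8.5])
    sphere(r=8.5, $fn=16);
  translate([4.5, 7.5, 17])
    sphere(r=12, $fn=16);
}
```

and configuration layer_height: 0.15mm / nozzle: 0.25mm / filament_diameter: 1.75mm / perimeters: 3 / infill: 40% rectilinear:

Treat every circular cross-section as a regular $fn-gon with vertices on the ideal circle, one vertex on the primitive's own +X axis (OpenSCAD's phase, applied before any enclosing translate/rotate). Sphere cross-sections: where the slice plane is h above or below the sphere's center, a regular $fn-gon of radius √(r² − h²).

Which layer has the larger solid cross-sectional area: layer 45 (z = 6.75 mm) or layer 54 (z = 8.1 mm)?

layer 54 (z = 8.1 mm)

Layer 45 (z = 6.75): the r=8.5 sphere slices to a regular 16-gon of circumradius 8.318 (√(r²−h²) with h=1.75 from center) (area = (16/2)·8.318²·sin(360°/16) = 211.82 mm²); the sphere at (4.5, 7.5): section is a regular 16-gon, circumradius = √(r²−h²) = √(12²−10.25²) = 6.240 (area = (16/2)·6.240²·sin(360°/16) = 119.21 mm²); Taking the intersection: the r=12 sphere at (4.5, 7.5) partially overlaps the r=8.5 sphere; clipping to the common part keeps 44.00 mm² — area = 44.00 mm². So its area = 44.00 mm². Layer 54 (z = 8.1): the sphere: section is a regular 16-gon, circumradius = √(r²−h²) = √(8.5²−0.4²) = 8.491 (area = (16/2)·8.491²·sin(360°/16) = 220.70 mm²); the r=12 sphere at (4.5, 7.5) slices to a regular 16-gon of circumradius 8.049 (√(r²−h²) with h=8.9 from center) (area = (16/2)·8.049²·sin(360°/16) = 198.35 mm²); After intersecting: the r=12 sphere at (4.5, 7.5) partially overlaps the r=8.5 sphere; clipping to the common part keeps 73.71 mm² — area = 73.71 mm². So its area = 73.71 mm². Layer 54 is larger (73.71 vs 44.00 mm²).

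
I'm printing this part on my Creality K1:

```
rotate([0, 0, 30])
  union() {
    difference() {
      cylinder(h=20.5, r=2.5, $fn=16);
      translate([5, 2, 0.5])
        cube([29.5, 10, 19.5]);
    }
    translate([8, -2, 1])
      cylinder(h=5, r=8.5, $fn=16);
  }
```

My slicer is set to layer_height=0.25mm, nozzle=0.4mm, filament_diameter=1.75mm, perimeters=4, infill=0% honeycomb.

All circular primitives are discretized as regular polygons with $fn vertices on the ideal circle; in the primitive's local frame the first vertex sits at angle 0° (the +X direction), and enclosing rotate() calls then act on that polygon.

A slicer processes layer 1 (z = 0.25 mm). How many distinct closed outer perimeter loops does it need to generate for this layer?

1

At z = 0.25 mm: the r=2.5 cylinder contributes a regular 16-gon of circumradius 2.5; the cube at (5, 2) does not reach this height (z outside [0.5, 20]); After the difference (first − rest): none of the subtracted shapes is present at this height, so the r=2.5 cylinder is unchanged — 1 connected region; the cylinder at (8, -2) is absent (z outside [1, 6]); Taking the union: only the result so far is present, so the union is just that shape — 1 connected region; (whole slice rotated 30° about Z — lengths, areas and connectivity unchanged). The result has 1 disconnected region.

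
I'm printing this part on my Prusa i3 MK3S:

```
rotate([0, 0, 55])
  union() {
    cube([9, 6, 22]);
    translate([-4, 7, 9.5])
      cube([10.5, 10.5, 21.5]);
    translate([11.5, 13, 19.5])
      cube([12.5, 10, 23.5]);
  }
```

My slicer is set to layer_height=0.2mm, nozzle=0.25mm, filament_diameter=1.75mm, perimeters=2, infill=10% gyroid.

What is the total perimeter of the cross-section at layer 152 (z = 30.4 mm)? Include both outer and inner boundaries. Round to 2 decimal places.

At z = 30.4 mm: the cube does not reach this height (z outside [0, 22]); the cube at (-4, 7) (footprint 10.5×10.5) is included at this height (perimeter 42.00 mm); the cube at (11.5, 13) is present — its section is the full 12.5×10 rectangle (perimeter 45.00 mm); Combining (union): the 2 present regions are separate (no shared area or edge), so areas and boundary lengths simply add and each stays a separate island — boundary = 87.00 mm; (whole slice rotated 55° about Z — lengths, areas and connectivity unchanged). Overall, the cross-section has 2 separate islands. Total boundary length (outer) = 87.00 mm.

87.00 mm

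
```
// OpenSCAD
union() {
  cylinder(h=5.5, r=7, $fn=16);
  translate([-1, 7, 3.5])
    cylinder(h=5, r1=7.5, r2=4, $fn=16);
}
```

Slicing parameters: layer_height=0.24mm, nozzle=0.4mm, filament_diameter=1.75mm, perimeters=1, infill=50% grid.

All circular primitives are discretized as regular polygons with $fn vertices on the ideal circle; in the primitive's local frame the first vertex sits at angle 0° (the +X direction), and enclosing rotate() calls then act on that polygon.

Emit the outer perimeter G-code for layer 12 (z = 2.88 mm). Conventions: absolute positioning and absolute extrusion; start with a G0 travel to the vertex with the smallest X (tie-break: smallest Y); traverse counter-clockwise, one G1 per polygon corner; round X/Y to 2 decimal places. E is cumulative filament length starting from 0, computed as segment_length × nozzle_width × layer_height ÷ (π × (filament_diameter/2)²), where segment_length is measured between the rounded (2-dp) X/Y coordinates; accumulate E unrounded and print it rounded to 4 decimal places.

G0 X-7.00 Y0.00 Z2.88
G1 X-6.47 Y-2.68 E0.1090
G1 X-4.95 Y-4.95 E0.2181
G1 X-2.68 Y-6.47 E0.3271
G1 X0.00 Y-7.00 E0.4361
G1 X2.68 Y-6.47 E0.5452
G1 X4.95 Y-4.95 E0.6542
G1 X6.47 Y-2.68 E0.7633
G1 X7.00 Y0.00 E0.8723
G1 X6.47 Y2.68 E0.9813
G1 X4.95 Y4.95 E1.0904
G1 X2.68 Y6.47 E1.1994
G1 X0.00 Y7.00 E1.3084
G1 X-2.68 Y6.47 E1.4175
G1 X-4.95 Y4.95 E1.5265
G1 X-6.47 Y2.68 E1.6355
G1 X-7.00 Y0.00 E1.7446

At z = 2.88 mm: the r=7 cylinder gives a regular 16-gon of circumradius 7 (constant along its height); the cone at (-1, 7) is not intersected at this z (z outside [3.5, 8.5]); Merging all regions: only the r=7 cylinder is present, so the union is just that shape — 1 connected region. The outline is a single polygon with 16 vertices. Extrusion per mm of travel: 0.4 × 0.24 / (π × 0.875²) = 0.039912. Accumulating E over each segment gives final E = 1.7446.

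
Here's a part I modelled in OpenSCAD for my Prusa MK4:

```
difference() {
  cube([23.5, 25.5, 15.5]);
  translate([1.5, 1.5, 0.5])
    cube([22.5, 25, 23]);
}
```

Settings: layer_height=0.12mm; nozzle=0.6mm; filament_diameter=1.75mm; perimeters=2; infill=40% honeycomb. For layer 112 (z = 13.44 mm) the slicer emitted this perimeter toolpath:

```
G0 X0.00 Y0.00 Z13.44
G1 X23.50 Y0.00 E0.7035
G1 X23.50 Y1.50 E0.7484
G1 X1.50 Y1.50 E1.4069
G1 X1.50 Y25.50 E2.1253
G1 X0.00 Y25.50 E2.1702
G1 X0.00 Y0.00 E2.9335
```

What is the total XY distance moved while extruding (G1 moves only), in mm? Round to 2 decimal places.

Sum the Euclidean lengths of each G1 segment: total = 98.00 mm.

98.00 mm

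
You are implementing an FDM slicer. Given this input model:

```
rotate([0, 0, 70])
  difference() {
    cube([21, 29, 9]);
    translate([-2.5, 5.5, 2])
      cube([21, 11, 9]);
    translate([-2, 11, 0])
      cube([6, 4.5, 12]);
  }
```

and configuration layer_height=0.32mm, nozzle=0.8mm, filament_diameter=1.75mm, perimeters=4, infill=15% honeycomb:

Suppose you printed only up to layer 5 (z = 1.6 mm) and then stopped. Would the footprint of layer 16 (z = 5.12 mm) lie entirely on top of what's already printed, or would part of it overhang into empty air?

Compare the two slices. At z = 1.6: the cube is present — its section is the full 21×29 rectangle (area 609.00 mm²); the cube at (-2.5, 5.5) is not intersected at this z (z outside [2, 11]); the cube at (-2, 11) is present — its section is the full 6×4.5 rectangle (area 27.00 mm²); Subtracting the remaining from the first: starting from the 21×29 cube (609.00 mm²), the 6×4.5 cube at (-2, 11) partially overlaps it — only the 18.00 mm² overlap (of its 27.00 mm²) is removed, clipping the outline — area = 591.00 mm²; (whole slice rotated 70° about Z — lengths, areas and connectivity unchanged). At z = 5.12: the cube is present — its section is the full 21×29 rectangle (area 609.00 mm²); the cube at (-2.5, 5.5) (footprint 21×11) is included at this height (area 231.00 mm²); the cube at (-2, 11) is present — its section is the full 6×4.5 rectangle (area 27.00 mm²); Taking the first minus the rest: starting from the 21×29 cube (609.00 mm²), the 21×11 cube at (-2.5, 5.5) partially overlaps it — only the 203.50 mm² overlap (of its 231.00 mm²) is removed, clipping the outline; the 6×4.5 cube at (-2, 11) misses the remaining region (no effect) — area = 405.50 mm²; (rotated 70° about Z; rotation is an isometry so areas/perimeters/island counts are preserved). Checking containment: the cross-section at z = 5.12 is a subset of the cross-section at z = 1.6.

entirely on top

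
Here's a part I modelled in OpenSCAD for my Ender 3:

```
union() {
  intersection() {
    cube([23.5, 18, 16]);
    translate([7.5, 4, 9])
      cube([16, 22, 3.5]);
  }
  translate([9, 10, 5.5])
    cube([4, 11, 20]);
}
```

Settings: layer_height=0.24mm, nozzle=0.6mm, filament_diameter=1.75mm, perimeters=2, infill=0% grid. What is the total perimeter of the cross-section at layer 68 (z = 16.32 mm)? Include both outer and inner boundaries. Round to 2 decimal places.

At z = 16.32 mm: the cube is absent (z outside [0, 16]); the cube at (7.5, 4) is absent (z outside [9, 12.5]); After intersecting: at least one operand is absent at this height, so nothing remains; the cube at (9, 10) (footprint 4×11) is included at this height (perimeter 30.00 mm); Taking the union: only the 4×11 cube at (9, 10) is present, so the union is just that shape — boundary = 30.00 mm. Overall, the cross-section is a single solid region. Total boundary length (outer) = 30.00 mm.

30.00 mm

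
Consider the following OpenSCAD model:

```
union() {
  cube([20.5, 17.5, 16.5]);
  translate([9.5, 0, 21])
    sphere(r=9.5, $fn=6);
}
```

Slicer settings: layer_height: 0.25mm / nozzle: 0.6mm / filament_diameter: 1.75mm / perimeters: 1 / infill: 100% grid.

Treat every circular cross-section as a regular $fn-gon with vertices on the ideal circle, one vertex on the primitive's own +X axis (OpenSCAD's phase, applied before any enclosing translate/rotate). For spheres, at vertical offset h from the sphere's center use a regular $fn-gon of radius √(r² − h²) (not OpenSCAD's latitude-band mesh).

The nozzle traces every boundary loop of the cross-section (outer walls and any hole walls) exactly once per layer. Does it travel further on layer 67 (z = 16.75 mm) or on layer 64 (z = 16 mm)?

layer 64 (z = 16 mm)

Layer 67 (z = 16.75): the cube does not reach this height (z outside [0, 16.5]); the r=9.5 sphere at (9.5, 0) slices to a regular 6-gon of circumradius 8.496 (√(r²−h²) with h=4.25 from center) (perimeter = 2·6·8.496·sin(180°/6) = 50.98 mm); Taking the union: only the r=9.5 sphere at (9.5, 0) is present, so the union is just that shape — boundary = 50.98 mm. So its perimeter = 50.98 mm. Layer 64 (z = 16): the cube (footprint 20.5×17.5) is included at this height (perimeter 76.00 mm); the sphere at (9.5, 0): section is a regular 6-gon, circumradius = √(r²−h²) = √(9.5²−5²) = 8.078 (perimeter = 2·6·8.078·sin(180°/6) = 48.47 mm); Combining (union): the regions partially overlap (shared area 84.76 mm²), so the edge portions inside another operand are dropped and the merged outline is re-measured after clipping — boundary = 84.08 mm. So its perimeter = 84.08 mm. Layer 64 is larger (84.08 vs 50.98 mm).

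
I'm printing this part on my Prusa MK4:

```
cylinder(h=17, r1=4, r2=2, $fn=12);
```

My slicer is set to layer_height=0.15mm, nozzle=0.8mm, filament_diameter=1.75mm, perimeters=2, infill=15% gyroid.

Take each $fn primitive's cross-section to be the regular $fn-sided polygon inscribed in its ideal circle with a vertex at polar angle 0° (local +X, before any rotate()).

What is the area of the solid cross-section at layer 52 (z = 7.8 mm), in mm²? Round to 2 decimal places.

At z = 7.8 mm: the cone contributes a regular 12-gon of circumradius 3.082 (interpolated between r1=4 and r2=2 at t=0.459) (area = (12/2)·3.082²·sin(360°/12) = 28.50 mm²). Overall, the cross-section is a single solid region. Net area = 28.50 mm².

28.50 mm²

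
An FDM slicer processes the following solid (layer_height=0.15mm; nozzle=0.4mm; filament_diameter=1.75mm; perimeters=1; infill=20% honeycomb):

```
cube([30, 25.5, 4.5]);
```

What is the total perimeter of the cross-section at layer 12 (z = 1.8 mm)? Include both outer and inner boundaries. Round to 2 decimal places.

111.00 mm

At z = 1.8 mm: the 30×25.5 cube contributes its full rectangle (perimeter 111.00 mm). Overall, the cross-section is a single solid region. Total boundary length (outer) = 111.00 mm.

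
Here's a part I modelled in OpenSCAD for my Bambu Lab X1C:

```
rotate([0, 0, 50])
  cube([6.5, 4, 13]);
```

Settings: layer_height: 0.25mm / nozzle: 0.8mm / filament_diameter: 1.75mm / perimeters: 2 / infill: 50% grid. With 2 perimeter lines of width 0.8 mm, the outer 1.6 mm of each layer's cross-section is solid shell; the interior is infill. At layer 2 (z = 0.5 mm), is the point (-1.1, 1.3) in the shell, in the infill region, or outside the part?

At z = 0.5 mm: the 6.5×4 cube contributes its full rectangle; (whole slice rotated 50° about Z — lengths, areas and connectivity unchanged). Overall, the cross-section is a single solid region. Undo the 50° rotation: the query point maps to (0.289, 1.678) in the un-rotated model frame. The nearest boundary edge runs (0.00, 4.00)→(0.00, 0.00); distance from the point to it = 0.29 mm. The point is inside the cross-section, 0.29 mm from the nearest boundary — within the 1.6 mm shell band (2 × 0.8).

shell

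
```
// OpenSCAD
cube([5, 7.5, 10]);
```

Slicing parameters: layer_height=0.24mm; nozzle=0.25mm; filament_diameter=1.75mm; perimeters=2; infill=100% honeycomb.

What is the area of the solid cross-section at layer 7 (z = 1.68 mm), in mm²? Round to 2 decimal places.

At z = 1.68 mm: the cube (footprint 5×7.5) is included at this height (area 37.50 mm²). Overall, the cross-section is a single solid region. Net area = 37.50 mm².

37.50 mm²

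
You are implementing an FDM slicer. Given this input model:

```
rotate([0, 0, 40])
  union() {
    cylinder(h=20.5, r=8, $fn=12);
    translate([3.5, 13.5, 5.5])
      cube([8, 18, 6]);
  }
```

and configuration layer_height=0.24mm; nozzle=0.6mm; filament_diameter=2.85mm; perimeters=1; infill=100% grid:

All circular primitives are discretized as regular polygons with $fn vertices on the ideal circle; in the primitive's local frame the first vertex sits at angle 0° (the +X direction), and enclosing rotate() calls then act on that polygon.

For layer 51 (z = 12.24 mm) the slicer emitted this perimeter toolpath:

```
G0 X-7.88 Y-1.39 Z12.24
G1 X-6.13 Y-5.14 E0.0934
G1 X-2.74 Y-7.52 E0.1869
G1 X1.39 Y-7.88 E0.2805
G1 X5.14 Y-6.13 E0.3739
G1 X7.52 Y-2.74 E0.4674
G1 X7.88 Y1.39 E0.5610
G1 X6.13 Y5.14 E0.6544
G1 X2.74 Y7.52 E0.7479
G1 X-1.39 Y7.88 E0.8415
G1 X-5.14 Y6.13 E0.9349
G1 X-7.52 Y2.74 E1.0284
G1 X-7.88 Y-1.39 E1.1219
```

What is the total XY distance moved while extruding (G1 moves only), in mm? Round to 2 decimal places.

Sum the Euclidean lengths of each G1 segment: total = 49.70 mm.

49.70 mm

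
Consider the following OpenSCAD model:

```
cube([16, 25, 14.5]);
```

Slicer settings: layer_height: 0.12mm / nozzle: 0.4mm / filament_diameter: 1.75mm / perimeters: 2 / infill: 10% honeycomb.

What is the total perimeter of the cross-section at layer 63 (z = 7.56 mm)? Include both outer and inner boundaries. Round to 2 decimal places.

At z = 7.56 mm: the cube is present — its section is the full 16×25 rectangle (perimeter 82.00 mm). Overall, the cross-section is a single solid region. Total boundary length (outer) = 82.00 mm.

82.00 mm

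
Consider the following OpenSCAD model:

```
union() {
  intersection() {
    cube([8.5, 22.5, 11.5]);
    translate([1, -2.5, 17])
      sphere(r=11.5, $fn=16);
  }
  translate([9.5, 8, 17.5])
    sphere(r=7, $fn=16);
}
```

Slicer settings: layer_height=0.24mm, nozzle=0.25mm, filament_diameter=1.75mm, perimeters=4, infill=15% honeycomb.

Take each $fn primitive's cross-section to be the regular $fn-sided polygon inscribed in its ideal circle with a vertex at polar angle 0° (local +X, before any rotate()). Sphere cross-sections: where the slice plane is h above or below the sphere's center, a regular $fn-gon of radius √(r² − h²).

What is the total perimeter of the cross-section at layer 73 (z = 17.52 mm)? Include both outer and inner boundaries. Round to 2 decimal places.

At z = 17.52 mm: the cube is not intersected at this z (z outside [0, 11.5]); the sphere at (1, -2.5): section is a regular 16-gon, circumradius = √(r²−h²) = √(11.5²−0.52²) = 11.488 (perimeter = 2·16·11.488·sin(180°/16) = 71.72 mm); Keeping only the common overlap: at least one operand is absent at this height, so nothing remains; the r=7 sphere at (9.5, 8) slices to a regular 16-gon of circumradius 7.000 (√(r²−h²) with h=0.02 from center) (perimeter = 2·16·7.000·sin(180°/16) = 43.70 mm); Taking the union: only the r=7 sphere at (9.5, 8) is present, so the union is just that shape — boundary = 43.70 mm. Overall, the cross-section is a single solid region. Total boundary length (outer) = 43.70 mm.

43.70 mm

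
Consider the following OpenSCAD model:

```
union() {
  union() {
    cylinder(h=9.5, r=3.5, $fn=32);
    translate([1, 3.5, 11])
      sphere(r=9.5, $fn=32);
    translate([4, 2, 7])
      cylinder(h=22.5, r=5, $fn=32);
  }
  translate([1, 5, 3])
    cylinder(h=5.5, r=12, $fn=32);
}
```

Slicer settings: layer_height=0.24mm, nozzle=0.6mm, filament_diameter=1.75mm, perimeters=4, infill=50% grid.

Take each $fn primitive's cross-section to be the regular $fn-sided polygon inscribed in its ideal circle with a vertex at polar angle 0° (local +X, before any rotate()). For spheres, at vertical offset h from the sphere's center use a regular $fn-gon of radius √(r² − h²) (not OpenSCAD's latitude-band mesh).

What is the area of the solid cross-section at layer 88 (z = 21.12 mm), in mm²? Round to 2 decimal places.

At z = 21.12 mm: the cylinder is absent (z outside [0, 9.5]); the sphere at (1, 3.5) is not intersected at this z (|z−center|=10.120 > r=9.5); the r=5 cylinder at (4, 2) gives a regular 32-gon of circumradius 5 (constant along its height) (area = (32/2)·5.000²·sin(360°/32) = 78.04 mm²); Taking the union: only the r=5 cylinder at (4, 2) is present, so the union is just that shape — area = 78.04 mm²; the cylinder at (1, 5) is not intersected at this z (z outside [3, 8.5]); Taking the union: only the result so far is present, so the union is just that shape — area = 78.04 mm². Overall, the cross-section is a single solid region. Net area = 78.04 mm².

78.04 mm²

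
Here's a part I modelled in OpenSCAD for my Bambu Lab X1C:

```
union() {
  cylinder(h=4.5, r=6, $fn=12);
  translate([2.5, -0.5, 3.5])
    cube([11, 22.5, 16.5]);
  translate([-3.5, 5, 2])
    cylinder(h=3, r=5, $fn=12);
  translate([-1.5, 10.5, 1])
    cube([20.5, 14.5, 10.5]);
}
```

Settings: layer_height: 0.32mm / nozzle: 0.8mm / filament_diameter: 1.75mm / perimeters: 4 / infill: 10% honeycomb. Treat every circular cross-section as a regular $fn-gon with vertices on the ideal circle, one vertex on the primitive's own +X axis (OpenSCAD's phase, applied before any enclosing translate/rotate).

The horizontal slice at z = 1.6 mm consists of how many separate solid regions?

2

At z = 1.6 mm: the r=6 cylinder contributes a regular 12-gon of circumradius 6; the cube at (2.5, -0.5) is not intersected at this z (z outside [3.5, 20]); the cylinder at (-3.5, 5) is not intersected at this z (z outside [2, 5]); the cube at (-1.5, 10.5) is present — its section is the full 20.5×14.5 rectangle; Combining (union): the 2 present regions are separate (no shared area or edge), so areas and boundary lengths simply add and each stays a separate island — 2 connected regions. The result has 2 disconnected regions.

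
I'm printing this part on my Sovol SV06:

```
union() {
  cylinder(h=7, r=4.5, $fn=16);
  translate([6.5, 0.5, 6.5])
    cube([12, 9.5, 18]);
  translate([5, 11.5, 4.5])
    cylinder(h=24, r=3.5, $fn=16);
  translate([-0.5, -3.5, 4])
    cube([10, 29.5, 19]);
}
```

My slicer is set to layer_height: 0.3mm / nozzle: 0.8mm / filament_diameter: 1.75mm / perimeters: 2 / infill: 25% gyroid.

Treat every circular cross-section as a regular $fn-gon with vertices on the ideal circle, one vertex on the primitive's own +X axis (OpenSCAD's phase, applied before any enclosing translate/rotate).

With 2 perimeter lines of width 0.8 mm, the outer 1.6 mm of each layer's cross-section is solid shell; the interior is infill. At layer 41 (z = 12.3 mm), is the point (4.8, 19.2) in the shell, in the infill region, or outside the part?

infill

At z = 12.3 mm: the cylinder is absent (z outside [0, 7]); the cube at (6.5, 0.5) is present — its section is the full 12×9.5 rectangle; the r=3.5 cylinder at (5, 11.5) gives a regular 16-gon of circumradius 3.5 (constant along its height); the cube at (-0.5, -3.5) is present — its section is the full 10×29.5 rectangle; Combining (union): the regions partially overlap (shared area 66.00 mm²), so overlapping operands fuse into one piece — 1 connected region. Overall, the cross-section is a single solid region. The nearest boundary edge runs (9.50, 26.00)→(9.50, 10.00); distance from the point to it = 4.70 mm. The point is inside the cross-section and 4.70 mm from the nearest boundary — more than the 1.6 mm shell width (2 × 0.8), so it's in the infill interior.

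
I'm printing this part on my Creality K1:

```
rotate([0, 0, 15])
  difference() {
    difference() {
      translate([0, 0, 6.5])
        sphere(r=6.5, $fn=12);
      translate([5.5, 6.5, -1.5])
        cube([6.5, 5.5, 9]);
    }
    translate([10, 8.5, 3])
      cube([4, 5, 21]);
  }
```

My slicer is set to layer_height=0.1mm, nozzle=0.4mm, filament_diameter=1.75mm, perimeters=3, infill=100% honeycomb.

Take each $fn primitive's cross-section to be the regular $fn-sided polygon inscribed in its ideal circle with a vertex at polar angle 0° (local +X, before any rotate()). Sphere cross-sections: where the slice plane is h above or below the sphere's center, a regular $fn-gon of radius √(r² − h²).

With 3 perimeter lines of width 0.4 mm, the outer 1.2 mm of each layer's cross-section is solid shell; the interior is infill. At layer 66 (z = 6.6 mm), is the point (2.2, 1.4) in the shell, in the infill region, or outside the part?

infill

At z = 6.6 mm: the sphere: section is a regular 12-gon, circumradius = √(r²−h²) = √(6.5²−0.1²) = 6.499; the cube at (5.5, 6.5) (footprint 6.5×5.5) is included at this height; Subtracting the remaining from the first: starting from the r=6.5 sphere, the 6.5×5.5 cube at (5.5, 6.5) misses the remaining region (no effect) — 1 connected region; the cube at (10, 8.5) is present — its section is the full 4×5 rectangle; Taking the first minus the rest: starting from the result so far, the 4×5 cube at (10, 8.5) misses the remaining region (no effect) — 1 connected region; (whole slice rotated 15° about Z — lengths, areas and connectivity unchanged). Overall, the cross-section is a single solid region. Undo the 15° rotation: the query point maps to (2.487, 0.783) in the un-rotated model frame. The nearest boundary edge runs (5.63, 3.25)→(6.50, 0.00); distance from the point to it = 3.67 mm. The point is inside the cross-section and 3.67 mm from the nearest boundary — more than the 1.2 mm shell width (3 × 0.4), so it's in the infill interior.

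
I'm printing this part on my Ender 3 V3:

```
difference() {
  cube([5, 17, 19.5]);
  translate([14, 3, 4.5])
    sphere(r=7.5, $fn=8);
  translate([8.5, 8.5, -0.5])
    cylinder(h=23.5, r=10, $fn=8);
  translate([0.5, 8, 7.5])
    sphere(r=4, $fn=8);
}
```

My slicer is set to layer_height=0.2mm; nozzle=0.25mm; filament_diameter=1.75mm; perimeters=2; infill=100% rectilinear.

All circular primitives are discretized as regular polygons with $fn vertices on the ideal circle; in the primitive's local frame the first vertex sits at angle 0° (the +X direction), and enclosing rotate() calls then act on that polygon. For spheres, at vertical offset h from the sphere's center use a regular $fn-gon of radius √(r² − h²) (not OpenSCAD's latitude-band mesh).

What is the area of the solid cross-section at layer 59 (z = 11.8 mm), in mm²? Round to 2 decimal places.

13.94 mm²

At z = 11.8 mm: the 5×17 cube contributes its full rectangle (area 85.00 mm²); the r=7.5 sphere at (14, 3) slices to a regular 8-gon of circumradius 1.720 (√(r²−h²) with h=7.3 from center) (area = (8/2)·1.720²·sin(360°/8) = 8.37 mm²); the cylinder at (8.5, 8.5): section is a regular 8-gon, circumradius r=10 (area = (8/2)·10.000²·sin(360°/8) = 282.84 mm²); the sphere at (0.5, 8) is not intersected at this z (|z−center|=4.300 > r=4); Taking the first minus the rest: starting from the 5×17 cube (85.00 mm²), the r=7.5 sphere at (14, 3) misses the remaining region (no effect); the r=10 cylinder at (8.5, 8.5) partially overlaps it — only the 71.06 mm² overlap (of its 282.84 mm²) is removed, clipping the outline — area = 13.94 mm². Overall, the cross-section has 2 separate islands. Net area = 13.94 mm².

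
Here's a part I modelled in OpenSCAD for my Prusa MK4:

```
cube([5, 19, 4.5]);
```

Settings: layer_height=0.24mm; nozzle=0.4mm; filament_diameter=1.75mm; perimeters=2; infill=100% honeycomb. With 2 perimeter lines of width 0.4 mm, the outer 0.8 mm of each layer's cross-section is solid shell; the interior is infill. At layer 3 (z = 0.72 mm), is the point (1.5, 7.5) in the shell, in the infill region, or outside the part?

infill

At z = 0.72 mm: the 5×19 cube contributes its full rectangle. Overall, the cross-section is a single solid region. The nearest boundary edge runs (0.00, 19.00)→(0.00, 0.00); distance from the point to it = 1.50 mm. The point is inside the cross-section and 1.50 mm from the nearest boundary — more than the 0.8 mm shell width (2 × 0.4), so it's in the infill interior.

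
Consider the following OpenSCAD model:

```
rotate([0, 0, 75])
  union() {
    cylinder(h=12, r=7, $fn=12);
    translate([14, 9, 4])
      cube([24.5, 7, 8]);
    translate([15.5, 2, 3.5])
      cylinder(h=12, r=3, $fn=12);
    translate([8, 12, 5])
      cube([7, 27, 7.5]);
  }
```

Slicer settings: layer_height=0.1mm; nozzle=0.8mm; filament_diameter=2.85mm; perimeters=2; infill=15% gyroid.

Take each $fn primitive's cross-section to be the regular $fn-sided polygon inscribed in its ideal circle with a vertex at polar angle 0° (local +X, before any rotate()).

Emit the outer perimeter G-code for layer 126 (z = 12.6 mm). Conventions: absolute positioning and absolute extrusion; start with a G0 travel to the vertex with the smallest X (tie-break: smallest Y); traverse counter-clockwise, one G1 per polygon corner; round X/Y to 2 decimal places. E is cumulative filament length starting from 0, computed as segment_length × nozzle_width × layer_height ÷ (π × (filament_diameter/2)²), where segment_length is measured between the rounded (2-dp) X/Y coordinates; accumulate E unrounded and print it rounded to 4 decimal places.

G0 X-0.82 Y14.71 Z12.60
G1 X-0.04 Y13.37 E0.0194
G1 X1.30 Y12.59 E0.0389
G1 X2.86 Y12.59 E0.0585
G1 X4.20 Y13.37 E0.0779
G1 X4.98 Y14.71 E0.0973
G1 X4.98 Y16.27 E0.1169
G1 X4.20 Y17.61 E0.1363
G1 X2.86 Y18.39 E0.1558
G1 X1.30 Y18.39 E0.1754
G1 X-0.04 Y17.61 E0.1948
G1 X-0.82 Y16.27 E0.2142
G1 X-0.82 Y14.71 E0.2338

At z = 12.6 mm: the cylinder is not intersected at this z (z outside [0, 12]); the cube at (14, 9) is absent (z outside [4, 12]); the r=3 cylinder at (15.5, 2) contributes a regular 12-gon of circumradius 3; the cube at (8, 12) is absent (z outside [5, 12.5]); Taking the union: only the r=3 cylinder at (15.5, 2) is present, so the union is just that shape — 1 connected region; (whole slice rotated 75° about Z — lengths, areas and connectivity unchanged). The outline is a single polygon with 12 vertices. Extrusion per mm of travel: 0.8 × 0.1 / (π × 1.425²) = 0.012540. Accumulating E over each segment gives final E = 0.2338.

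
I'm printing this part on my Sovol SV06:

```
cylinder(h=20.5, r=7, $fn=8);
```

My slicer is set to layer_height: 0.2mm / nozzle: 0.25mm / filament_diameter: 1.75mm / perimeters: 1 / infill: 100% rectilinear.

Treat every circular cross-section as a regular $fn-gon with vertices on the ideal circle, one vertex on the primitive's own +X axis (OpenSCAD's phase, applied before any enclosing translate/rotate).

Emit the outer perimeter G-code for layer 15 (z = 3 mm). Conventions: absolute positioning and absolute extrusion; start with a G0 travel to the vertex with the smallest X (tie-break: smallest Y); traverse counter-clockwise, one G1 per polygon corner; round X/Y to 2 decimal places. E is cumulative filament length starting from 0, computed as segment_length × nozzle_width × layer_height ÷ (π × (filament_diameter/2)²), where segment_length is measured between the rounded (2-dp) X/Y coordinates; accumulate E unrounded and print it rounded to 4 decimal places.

G0 X-7.00 Y0.00 Z3.00
G1 X-4.95 Y-4.95 E0.1114
G1 X0.00 Y-7.00 E0.2227
G1 X4.95 Y-4.95 E0.3341
G1 X7.00 Y0.00 E0.4455
G1 X4.95 Y4.95 E0.5569
G1 X0.00 Y7.00 E0.6682
G1 X-4.95 Y4.95 E0.7796
G1 X-7.00 Y0.00 E0.8910

At z = 3 mm: the r=7 cylinder gives a regular 8-gon of circumradius 7 (constant along its height). The outline is a single polygon with 8 vertices. Extrusion per mm of travel: 0.25 × 0.2 / (π × 0.875²) = 0.020788. Accumulating E over each segment gives final E = 0.8910.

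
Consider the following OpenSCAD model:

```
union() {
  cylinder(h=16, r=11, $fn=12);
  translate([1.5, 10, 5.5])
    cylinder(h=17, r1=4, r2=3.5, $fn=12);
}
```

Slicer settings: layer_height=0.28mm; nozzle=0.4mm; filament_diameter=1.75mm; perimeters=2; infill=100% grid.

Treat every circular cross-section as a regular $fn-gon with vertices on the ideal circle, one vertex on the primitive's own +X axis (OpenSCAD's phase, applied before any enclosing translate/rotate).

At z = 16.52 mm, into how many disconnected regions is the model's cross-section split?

At z = 16.52 mm: the cylinder does not reach this height (z outside [0, 16]); the cone at (1.5, 10): at t=0.648 of its height the radius interpolates to r₁+(r₂−r₁)t = 3.676, giving a regular 12-gon of that circumradius; Merging all regions: only the cone at (1.5, 10) is present, so the union is just that shape — 1 connected region. The result has 1 disconnected region.

1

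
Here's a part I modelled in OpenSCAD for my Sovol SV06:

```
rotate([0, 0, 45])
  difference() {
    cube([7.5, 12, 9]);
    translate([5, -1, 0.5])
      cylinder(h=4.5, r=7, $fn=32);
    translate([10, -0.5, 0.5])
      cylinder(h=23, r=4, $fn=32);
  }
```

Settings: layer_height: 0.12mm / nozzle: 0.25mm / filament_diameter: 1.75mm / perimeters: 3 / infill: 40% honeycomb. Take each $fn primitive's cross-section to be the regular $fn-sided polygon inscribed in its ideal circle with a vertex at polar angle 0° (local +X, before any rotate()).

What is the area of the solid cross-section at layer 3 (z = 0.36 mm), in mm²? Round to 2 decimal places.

At z = 0.36 mm: the 7.5×12 cube contributes its full rectangle (area 90.00 mm²); the cylinder at (5, -1) is not intersected at this z (z outside [0.5, 5]); the cylinder at (10, -0.5) is not intersected at this z (z outside [0.5, 23.5]); Taking the first minus the rest: none of the subtracted shapes is present at this height, so the 7.5×12 cube is unchanged — area = 90.00 mm²; (rotated 45° about Z; rotation is an isometry so areas/perimeters/island counts are preserved). Overall, the cross-section is a single solid region. Net area = 90.00 mm².

90.00 mm²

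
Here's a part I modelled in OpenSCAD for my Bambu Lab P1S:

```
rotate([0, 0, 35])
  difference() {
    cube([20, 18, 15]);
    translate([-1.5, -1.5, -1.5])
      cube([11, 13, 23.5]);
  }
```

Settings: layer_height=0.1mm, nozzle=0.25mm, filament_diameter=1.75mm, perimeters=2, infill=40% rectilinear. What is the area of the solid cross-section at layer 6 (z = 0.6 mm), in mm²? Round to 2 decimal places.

250.75 mm²

At z = 0.6 mm: the cube (footprint 20×18) is included at this height (area 360.00 mm²); the 11×13 cube at (-1.5, -1.5) contributes its full rectangle (area 143.00 mm²); Subtracting the remaining from the first: starting from the 20×18 cube (360.00 mm²), the 11×13 cube at (-1.5, -1.5) partially overlaps it — only the 109.25 mm² overlap (of its 143.00 mm²) is removed, clipping the outline — area = 250.75 mm²; (whole slice rotated 35° about Z — lengths, areas and connectivity unchanged). Overall, the cross-section is a single solid region. Net area = 250.75 mm².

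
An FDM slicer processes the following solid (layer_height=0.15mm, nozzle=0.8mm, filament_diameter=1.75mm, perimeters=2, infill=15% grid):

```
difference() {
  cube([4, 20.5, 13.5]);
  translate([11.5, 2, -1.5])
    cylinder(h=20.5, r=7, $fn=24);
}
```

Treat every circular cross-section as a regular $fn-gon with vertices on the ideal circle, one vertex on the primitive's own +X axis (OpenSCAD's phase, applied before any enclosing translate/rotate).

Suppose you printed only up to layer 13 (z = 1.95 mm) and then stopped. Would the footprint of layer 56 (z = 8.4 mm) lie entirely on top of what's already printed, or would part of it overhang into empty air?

entirely on top

Compare the two slices. At z = 1.95: the cube is present — its section is the full 4×20.5 rectangle (area 82.00 mm²); the r=7 cylinder at (11.5, 2) gives a regular 24-gon of circumradius 7 (constant along its height) (area = (24/2)·7.000²·sin(360°/24) = 152.19 mm²); Taking the first minus the rest: starting from the 4×20.5 cube (82.00 mm²), the r=7 cylinder at (11.5, 2) misses the remaining region (no effect) — area = 82.00 mm². At z = 8.4: the cube (footprint 4×20.5) is included at this height (area 82.00 mm²); the r=7 cylinder at (11.5, 2) gives a regular 24-gon of circumradius 7 (constant along its height) (area = (24/2)·7.000²·sin(360°/24) = 152.19 mm²); After the difference (first − rest): starting from the 4×20.5 cube (82.00 mm²), the r=7 cylinder at (11.5, 2) misses the remaining region (no effect) — area = 82.00 mm². Checking containment: the cross-section at z = 8.4 is a subset of the cross-section at z = 1.95.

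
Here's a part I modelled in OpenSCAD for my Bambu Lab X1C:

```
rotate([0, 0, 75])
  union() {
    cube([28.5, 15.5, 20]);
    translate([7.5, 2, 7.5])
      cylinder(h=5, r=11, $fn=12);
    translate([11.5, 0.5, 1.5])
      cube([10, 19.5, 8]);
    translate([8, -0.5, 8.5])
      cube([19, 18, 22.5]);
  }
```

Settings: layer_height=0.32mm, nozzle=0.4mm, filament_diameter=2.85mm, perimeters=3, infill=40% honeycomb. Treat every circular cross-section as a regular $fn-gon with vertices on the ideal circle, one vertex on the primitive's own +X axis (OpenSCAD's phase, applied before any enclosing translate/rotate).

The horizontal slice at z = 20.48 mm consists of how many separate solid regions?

At z = 20.48 mm: the cube does not reach this height (z outside [0, 20]); the cylinder at (7.5, 2) is not intersected at this z (z outside [7.5, 12.5]); the cube at (11.5, 0.5) does not reach this height (z outside [1.5, 9.5]); the cube at (8, -0.5) is present — its section is the full 19×18 rectangle; Combining (union): only the 19×18 cube at (8, -0.5) is present, so the union is just that shape — 1 connected region; (rotated 75° about Z; rotation is an isometry so areas/perimeters/island counts are preserved). The result has 1 disconnected region.

1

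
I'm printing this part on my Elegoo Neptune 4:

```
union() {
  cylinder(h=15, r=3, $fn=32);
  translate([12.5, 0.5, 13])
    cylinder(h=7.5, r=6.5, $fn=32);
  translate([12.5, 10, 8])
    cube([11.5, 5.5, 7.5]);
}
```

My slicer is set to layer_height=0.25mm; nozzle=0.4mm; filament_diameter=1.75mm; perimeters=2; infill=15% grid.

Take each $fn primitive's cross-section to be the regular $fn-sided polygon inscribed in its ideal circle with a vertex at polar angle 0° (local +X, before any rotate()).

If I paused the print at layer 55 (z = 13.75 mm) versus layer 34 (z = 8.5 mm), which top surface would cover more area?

Layer 55 (z = 13.75): the r=3 cylinder contributes a regular 32-gon of circumradius 3 (area = (32/2)·3.000²·sin(360°/32) = 28.09 mm²); the r=6.5 cylinder at (12.5, 0.5) contributes a regular 32-gon of circumradius 6.5 (area = (32/2)·6.500²·sin(360°/32) = 131.88 mm²); the cube at (12.5, 10) is present — its section is the full 11.5×5.5 rectangle (area 63.25 mm²); Combining (union): the 3 present regions are separate (no shared area or edge), so areas and boundary lengths simply add and each stays a separate island — area = 223.22 mm². So its area = 223.22 mm². Layer 34 (z = 8.5): the cylinder: section is a regular 32-gon, circumradius r=3 (area = (32/2)·3.000²·sin(360°/32) = 28.09 mm²); the cylinder at (12.5, 0.5) does not reach this height (z outside [13, 20.5]); the cube at (12.5, 10) (footprint 11.5×5.5) is included at this height (area 63.25 mm²); Merging all regions: the 2 present regions are separate (no shared area or edge), so areas and boundary lengths simply add and each stays a separate island — area = 91.34 mm². So its area = 91.34 mm². Layer 55 is larger (223.22 vs 91.34 mm²).

layer 55 (z = 13.75 mm)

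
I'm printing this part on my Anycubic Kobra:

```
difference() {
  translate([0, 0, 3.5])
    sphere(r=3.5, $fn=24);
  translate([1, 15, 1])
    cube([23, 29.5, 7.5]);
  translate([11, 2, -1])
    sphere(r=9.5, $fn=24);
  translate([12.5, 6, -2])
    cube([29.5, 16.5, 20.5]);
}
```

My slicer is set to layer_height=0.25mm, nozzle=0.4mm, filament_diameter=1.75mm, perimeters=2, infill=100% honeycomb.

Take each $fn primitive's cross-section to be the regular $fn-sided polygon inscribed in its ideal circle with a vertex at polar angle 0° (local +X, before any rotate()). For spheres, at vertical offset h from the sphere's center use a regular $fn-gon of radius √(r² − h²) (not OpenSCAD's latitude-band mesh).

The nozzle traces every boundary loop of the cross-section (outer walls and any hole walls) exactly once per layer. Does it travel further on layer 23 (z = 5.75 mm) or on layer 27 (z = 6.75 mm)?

layer 23 (z = 5.75 mm)

Layer 23 (z = 5.75): the r=3.5 sphere contributes a regular 24-gon of circumradius √(3.5²−2.25²) = 2.681 (perimeter = 2·24·2.681·sin(180°/24) = 16.80 mm); the 23×29.5 cube at (1, 15) contributes its full rectangle (perimeter 105.00 mm); the r=9.5 sphere at (11, 2) slices to a regular 24-gon of circumradius 6.685 (√(r²−h²) with h=6.75 from center) (perimeter = 2·24·6.685·sin(180°/24) = 41.88 mm); the cube at (12.5, 6) is present — its section is the full 29.5×16.5 rectangle (perimeter 92.00 mm); Taking the first minus the rest: starting from the r=3.5 sphere, the 23×29.5 cube at (1, 15) misses the remaining region (no effect); the r=9.5 sphere at (11, 2) misses the remaining region (no effect); the 29.5×16.5 cube at (12.5, 6) misses the remaining region (no effect) — boundary = 16.80 mm. So its perimeter = 16.80 mm. Layer 27 (z = 6.75): the r=3.5 sphere contributes a regular 24-gon of circumradius √(3.5²−3.25²) = 1.299 (perimeter = 2·24·1.299·sin(180°/24) = 8.14 mm); the cube at (1, 15) is present — its section is the full 23×29.5 rectangle (perimeter 105.00 mm); the sphere at (11, 2): section is a regular 24-gon, circumradius = √(r²−h²) = √(9.5²−7.75²) = 5.494 (perimeter = 2·24·5.494·sin(180°/24) = 34.42 mm); the cube at (12.5, 6) (footprint 29.5×16.5) is included at this height (perimeter 92.00 mm); Subtracting the remaining from the first: starting from the r=3.5 sphere, the 23×29.5 cube at (1, 15) misses the remaining region (no effect); the r=9.5 sphere at (11, 2) misses the remaining region (no effect); the 29.5×16.5 cube at (12.5, 6) misses the remaining region (no effect) — boundary = 8.14 mm. So its perimeter = 8.14 mm. Layer 23 is larger (16.80 vs 8.14 mm).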